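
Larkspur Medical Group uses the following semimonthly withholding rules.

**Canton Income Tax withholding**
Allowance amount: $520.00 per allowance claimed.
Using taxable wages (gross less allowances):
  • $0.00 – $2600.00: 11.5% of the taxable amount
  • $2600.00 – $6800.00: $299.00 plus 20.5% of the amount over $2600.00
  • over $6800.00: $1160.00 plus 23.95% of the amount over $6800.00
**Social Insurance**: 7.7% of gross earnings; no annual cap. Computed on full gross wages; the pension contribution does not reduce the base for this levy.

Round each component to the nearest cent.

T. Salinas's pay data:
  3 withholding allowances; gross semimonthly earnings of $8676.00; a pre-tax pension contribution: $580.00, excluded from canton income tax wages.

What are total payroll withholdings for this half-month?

$1773.93

Canton Income Tax: taxable = $8676.00 − $580.00 − 3×$520.00 = $6536.00
  $299.00 + 20.5% × ($6536.00 − $2600.00) = $299.00 + 20.5% × $3936.00 = $1105.88
Social Insurance: 7.7% × $8676.00 = $668.05
Total: $1105.88 + $668.05 = $1773.93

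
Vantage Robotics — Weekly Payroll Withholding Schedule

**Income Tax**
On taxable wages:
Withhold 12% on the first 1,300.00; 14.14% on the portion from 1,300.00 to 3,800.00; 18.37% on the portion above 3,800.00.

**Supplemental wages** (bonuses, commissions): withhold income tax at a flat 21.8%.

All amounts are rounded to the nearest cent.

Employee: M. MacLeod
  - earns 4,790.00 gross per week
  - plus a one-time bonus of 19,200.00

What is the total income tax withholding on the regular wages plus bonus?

Income Tax: taxable = 4,790.00
  509.50 + 18.37% × (4,790.00 − 3,800.00) = 509.50 + 18.37% × 990.00 = 691.36
Supplemental (21.8% flat on bonus): 21.8% × 19,200.00 = 4,185.60
Total income tax: 691.36 + 4,185.60 = 4,876.96

4,876.96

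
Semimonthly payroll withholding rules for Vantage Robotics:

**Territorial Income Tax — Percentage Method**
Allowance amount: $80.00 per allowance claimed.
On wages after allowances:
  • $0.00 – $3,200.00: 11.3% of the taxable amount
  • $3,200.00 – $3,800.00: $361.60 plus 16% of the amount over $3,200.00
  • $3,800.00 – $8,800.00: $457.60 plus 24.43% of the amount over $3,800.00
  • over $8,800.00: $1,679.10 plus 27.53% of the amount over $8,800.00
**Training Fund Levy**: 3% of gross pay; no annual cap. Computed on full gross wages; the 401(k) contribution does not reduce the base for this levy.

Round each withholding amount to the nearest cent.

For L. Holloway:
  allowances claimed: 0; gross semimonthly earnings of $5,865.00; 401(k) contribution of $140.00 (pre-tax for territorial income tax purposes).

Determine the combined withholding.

Territorial Income Tax: taxable = $5,865.00 − $140.00 = $5,725.00
  $457.60 + 24.43% × ($5,725.00 − $3,800.00) = $457.60 + 24.43% × $1,925.00 = $927.88
Training Fund Levy: 3% × $5,865.00 = $175.95
Total: $927.88 + $175.95 = $1,103.83

$1,103.83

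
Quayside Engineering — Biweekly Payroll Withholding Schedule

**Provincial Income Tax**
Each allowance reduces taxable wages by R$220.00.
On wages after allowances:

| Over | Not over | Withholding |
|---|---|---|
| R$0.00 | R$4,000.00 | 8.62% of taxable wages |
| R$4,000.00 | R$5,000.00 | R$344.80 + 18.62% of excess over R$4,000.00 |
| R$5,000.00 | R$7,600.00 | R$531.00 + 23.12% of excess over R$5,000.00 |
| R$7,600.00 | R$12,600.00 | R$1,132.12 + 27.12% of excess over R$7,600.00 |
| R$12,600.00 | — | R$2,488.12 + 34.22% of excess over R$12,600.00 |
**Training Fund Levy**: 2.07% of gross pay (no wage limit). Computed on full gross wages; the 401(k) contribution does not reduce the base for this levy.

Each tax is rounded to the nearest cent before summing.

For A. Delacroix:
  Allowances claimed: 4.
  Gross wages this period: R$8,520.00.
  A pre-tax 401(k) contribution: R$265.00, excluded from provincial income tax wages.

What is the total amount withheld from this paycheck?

Provincial Income Tax: taxable = R$8,520.00 − R$265.00 − 4×R$220.00 = R$7,375.00
  R$531.00 + 23.12% × (R$7,375.00 − R$5,000.00) = R$531.00 + 23.12% × R$2,375.00 = R$1,080.10
Training Fund Levy: 2.07% × R$8,520.00 = R$176.36
Total: R$1,080.10 + R$176.36 = R$1,256.46

R$1,256.46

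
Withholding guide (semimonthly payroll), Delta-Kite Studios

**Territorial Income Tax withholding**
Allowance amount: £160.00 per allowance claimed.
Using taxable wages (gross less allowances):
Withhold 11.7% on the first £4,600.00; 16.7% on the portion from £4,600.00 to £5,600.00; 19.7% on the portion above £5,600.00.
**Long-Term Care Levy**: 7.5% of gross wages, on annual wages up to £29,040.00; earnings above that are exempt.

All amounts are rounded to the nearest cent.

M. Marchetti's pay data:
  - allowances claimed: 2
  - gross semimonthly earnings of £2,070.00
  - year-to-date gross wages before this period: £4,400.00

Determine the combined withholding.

Territorial Income Tax: taxable = £2,070.00 − 2×£160.00 = £1,750.00
  11.7% × £1,750.00 = £204.75
Long-Term Care Levy: 7.5% × £2,070.00 = £155.25
Total: £204.75 + £155.25 = £360.00

£360.00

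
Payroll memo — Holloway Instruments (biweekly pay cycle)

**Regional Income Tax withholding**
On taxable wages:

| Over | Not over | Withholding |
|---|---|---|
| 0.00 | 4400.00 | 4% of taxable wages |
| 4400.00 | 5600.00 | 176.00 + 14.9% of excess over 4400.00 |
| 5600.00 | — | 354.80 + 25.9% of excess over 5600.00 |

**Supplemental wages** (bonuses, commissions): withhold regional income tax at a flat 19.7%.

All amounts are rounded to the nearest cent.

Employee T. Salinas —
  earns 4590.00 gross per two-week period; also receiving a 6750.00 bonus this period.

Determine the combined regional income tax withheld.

1534.06

Regional Income Tax: taxable = 4590.00
  176.00 + 14.9% × (4590.00 − 4400.00) = 176.00 + 14.9% × 190.00 = 204.31
Supplemental (19.7% flat on bonus): 19.7% × 6750.00 = 1329.75
Total regional income tax: 204.31 + 1329.75 = 1534.06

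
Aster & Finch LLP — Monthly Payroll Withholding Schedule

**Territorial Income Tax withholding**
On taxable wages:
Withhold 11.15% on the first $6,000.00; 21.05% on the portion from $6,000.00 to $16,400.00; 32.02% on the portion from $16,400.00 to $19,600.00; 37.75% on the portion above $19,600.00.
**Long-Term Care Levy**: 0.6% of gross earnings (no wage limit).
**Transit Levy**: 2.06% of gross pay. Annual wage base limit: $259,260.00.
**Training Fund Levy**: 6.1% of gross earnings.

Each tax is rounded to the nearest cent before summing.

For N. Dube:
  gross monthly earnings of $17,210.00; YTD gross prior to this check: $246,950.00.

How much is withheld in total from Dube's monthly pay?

$4,524.22

Territorial Income Tax: taxable = $17,210.00
  $2,858.20 + 32.02% × ($17,210.00 − $16,400.00) = $2,858.20 + 32.02% × $810.00 = $3,117.56
Long-Term Care Levy: 0.6% × $17,210.00 = $103.26
Transit Levy: cap $259,260.00 − YTD $246,950.00 = $12,310.00 subject; 2.06% × $12,310.00 = $253.59
Training Fund Levy: 6.1% × $17,210.00 = $1,049.81
Total: $3,117.56 + $103.26 + $253.59 + $1,049.81 = $4,524.22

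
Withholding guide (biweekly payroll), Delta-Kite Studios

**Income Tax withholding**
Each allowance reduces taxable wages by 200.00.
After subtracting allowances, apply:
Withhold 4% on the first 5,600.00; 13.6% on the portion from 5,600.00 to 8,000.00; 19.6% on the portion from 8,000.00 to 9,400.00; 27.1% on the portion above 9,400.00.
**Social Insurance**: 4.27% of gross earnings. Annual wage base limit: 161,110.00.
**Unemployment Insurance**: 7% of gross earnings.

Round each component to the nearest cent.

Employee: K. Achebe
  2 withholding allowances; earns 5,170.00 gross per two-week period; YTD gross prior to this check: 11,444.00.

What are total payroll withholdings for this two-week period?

Income Tax: taxable = 5,170.00 − 2×200.00 = 4,770.00
  4% × 4,770.00 = 190.80
Social Insurance: 4.27% × 5,170.00 = 220.76
Unemployment Insurance: 7% × 5,170.00 = 361.90
Total: 190.80 + 220.76 + 361.90 = 773.46

773.46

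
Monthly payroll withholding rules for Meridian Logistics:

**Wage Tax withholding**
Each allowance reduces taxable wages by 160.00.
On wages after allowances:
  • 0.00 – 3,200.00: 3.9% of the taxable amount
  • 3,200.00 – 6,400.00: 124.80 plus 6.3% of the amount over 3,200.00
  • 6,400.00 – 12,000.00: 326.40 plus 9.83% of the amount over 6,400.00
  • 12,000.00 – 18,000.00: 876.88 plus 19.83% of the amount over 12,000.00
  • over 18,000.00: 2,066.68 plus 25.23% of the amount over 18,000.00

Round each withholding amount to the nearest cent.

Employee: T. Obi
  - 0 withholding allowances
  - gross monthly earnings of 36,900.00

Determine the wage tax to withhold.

Wage Tax: taxable = 36,900.00
  2,066.68 + 25.23% × (36,900.00 − 18,000.00) = 2,066.68 + 25.23% × 18,900.00 = 6,835.15

6,835.15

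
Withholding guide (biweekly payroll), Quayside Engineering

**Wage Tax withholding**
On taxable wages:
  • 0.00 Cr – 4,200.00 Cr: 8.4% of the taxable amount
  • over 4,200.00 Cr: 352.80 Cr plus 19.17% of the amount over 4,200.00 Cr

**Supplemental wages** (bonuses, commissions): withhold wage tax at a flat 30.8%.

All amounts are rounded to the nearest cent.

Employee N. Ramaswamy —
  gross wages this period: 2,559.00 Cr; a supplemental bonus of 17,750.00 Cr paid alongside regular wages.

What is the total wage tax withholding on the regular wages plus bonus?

Wage Tax: taxable = 2,559.00 Cr
  8.4% × 2,559.00 Cr = 214.96 Cr
Supplemental (30.8% flat on bonus): 30.8% × 17,750.00 Cr = 5,467.00 Cr
Total wage tax: 214.96 Cr + 5,467.00 Cr = 5,681.96 Cr

5,681.96 Cr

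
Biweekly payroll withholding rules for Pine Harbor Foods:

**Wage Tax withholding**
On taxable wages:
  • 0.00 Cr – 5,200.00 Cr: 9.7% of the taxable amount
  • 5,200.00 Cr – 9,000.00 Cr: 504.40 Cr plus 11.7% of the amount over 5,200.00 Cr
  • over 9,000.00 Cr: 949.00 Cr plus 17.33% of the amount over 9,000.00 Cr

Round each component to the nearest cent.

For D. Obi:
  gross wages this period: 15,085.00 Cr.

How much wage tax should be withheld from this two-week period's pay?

2,003.53 Cr

Wage Tax: taxable = 15,085.00 Cr
  949.00 Cr + 17.33% × (15,085.00 Cr − 9,000.00 Cr) = 949.00 Cr + 17.33% × 6,085.00 Cr = 2,003.53 Cr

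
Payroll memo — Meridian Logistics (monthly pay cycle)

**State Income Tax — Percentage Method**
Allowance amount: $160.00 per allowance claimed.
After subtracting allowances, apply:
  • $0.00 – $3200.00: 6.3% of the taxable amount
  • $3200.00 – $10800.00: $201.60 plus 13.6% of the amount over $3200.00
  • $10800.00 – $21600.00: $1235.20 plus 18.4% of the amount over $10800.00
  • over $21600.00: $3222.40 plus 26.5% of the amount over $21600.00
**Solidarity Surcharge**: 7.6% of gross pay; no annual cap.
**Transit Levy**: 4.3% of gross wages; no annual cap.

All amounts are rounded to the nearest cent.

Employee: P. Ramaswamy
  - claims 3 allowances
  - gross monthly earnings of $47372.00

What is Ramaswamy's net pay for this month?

State Income Tax: taxable = $47372.00 − 3×$160.00 = $46892.00
  $3222.40 + 26.5% × ($46892.00 − $21600.00) = $3222.40 + 26.5% × $25292.00 = $9924.78
Solidarity Surcharge: 7.6% × $47372.00 = $3600.27
Transit Levy: 4.3% × $47372.00 = $2037.00
Total withheld: $9924.78 + $3600.27 + $2037.00 = $15562.05
Net pay: $47372.00 − $15562.05 = $31809.95

$31809.95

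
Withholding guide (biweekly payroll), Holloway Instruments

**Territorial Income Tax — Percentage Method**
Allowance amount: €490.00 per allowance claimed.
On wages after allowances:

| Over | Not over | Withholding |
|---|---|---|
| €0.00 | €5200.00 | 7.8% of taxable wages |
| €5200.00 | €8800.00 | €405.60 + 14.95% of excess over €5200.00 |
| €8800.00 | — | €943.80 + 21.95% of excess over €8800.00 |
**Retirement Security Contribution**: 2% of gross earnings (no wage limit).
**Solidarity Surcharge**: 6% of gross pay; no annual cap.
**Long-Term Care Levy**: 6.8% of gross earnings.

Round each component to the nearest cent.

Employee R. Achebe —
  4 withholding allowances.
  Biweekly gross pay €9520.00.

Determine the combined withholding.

€2167.38

Territorial Income Tax: taxable = €9520.00 − 4×€490.00 = €7560.00
  €405.60 + 14.95% × (€7560.00 − €5200.00) = €405.60 + 14.95% × €2360.00 = €758.42
Retirement Security Contribution: 2% × €9520.00 = €190.40
Solidarity Surcharge: 6% × €9520.00 = €571.20
Long-Term Care Levy: 6.8% × €9520.00 = €647.36
Total: €758.42 + €190.40 + €571.20 + €647.36 = €2167.38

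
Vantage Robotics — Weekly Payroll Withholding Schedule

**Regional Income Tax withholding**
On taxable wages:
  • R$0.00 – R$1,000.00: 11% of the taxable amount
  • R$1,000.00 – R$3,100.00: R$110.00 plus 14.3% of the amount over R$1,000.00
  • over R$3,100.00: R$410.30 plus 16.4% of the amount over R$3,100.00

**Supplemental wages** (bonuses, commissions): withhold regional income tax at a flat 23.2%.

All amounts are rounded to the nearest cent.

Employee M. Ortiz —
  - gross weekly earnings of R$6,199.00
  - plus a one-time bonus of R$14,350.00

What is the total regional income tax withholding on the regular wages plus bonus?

Regional Income Tax: taxable = R$6,199.00
  R$410.30 + 16.4% × (R$6,199.00 − R$3,100.00) = R$410.30 + 16.4% × R$3,099.00 = R$918.54
Supplemental (23.2% flat on bonus): 23.2% × R$14,350.00 = R$3,329.20
Total regional income tax: R$918.54 + R$3,329.20 = R$4,247.74

R$4,247.74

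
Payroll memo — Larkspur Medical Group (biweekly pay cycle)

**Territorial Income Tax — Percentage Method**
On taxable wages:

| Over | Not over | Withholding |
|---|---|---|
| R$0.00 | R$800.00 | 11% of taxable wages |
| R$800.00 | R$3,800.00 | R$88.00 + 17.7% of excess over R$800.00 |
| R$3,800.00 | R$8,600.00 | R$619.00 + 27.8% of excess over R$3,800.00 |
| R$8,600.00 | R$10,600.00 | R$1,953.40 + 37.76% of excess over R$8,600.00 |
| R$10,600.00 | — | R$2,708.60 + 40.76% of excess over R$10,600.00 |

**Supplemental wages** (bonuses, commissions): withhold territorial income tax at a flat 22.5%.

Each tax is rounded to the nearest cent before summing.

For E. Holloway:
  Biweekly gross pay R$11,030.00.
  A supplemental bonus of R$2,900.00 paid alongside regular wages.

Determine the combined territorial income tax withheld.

Territorial Income Tax: taxable = R$11,030.00
  R$2,708.60 + 40.76% × (R$11,030.00 − R$10,600.00) = R$2,708.60 + 40.76% × R$430.00 = R$2,883.87
Supplemental (22.5% flat on bonus): 22.5% × R$2,900.00 = R$652.50
Total territorial income tax: R$2,883.87 + R$652.50 = R$3,536.37

R$3,536.37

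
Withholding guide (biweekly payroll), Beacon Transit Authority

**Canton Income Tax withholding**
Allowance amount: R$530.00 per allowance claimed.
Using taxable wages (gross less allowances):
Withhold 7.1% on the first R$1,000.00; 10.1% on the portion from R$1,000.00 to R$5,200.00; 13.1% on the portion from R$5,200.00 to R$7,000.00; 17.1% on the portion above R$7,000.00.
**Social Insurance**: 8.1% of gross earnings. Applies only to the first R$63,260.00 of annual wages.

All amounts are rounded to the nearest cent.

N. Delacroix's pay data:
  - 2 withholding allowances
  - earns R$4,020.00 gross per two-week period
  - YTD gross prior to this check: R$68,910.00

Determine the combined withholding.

R$268.96

Canton Income Tax: taxable = R$4,020.00 − 2×R$530.00 = R$2,960.00
  R$71.00 + 10.1% × (R$2,960.00 − R$1,000.00) = R$71.00 + 10.1% × R$1,960.00 = R$268.96
Social Insurance: YTD R$68,910.00 ≥ cap R$63,260.00 → R$0.00
Total: R$268.96 + R$0.00 = R$268.96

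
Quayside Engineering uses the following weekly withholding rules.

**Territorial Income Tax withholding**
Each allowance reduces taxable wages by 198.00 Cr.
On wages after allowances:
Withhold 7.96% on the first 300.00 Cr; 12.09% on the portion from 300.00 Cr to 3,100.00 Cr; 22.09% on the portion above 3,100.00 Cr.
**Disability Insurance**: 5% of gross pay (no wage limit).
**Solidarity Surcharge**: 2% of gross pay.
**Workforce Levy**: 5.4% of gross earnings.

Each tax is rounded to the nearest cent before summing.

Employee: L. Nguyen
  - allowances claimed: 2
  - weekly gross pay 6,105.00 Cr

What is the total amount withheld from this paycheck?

Territorial Income Tax: taxable = 6,105.00 Cr − 2×198.00 Cr = 5,709.00 Cr
  362.40 Cr + 22.09% × (5,709.00 Cr − 3,100.00 Cr) = 362.40 Cr + 22.09% × 2,609.00 Cr = 938.73 Cr
Disability Insurance: 5% × 6,105.00 Cr = 305.25 Cr
Solidarity Surcharge: 2% × 6,105.00 Cr = 122.10 Cr
Workforce Levy: 5.4% × 6,105.00 Cr = 329.67 Cr
Total: 938.73 Cr + 305.25 Cr + 122.10 Cr + 329.67 Cr = 1,695.75 Cr

1,695.75 Cr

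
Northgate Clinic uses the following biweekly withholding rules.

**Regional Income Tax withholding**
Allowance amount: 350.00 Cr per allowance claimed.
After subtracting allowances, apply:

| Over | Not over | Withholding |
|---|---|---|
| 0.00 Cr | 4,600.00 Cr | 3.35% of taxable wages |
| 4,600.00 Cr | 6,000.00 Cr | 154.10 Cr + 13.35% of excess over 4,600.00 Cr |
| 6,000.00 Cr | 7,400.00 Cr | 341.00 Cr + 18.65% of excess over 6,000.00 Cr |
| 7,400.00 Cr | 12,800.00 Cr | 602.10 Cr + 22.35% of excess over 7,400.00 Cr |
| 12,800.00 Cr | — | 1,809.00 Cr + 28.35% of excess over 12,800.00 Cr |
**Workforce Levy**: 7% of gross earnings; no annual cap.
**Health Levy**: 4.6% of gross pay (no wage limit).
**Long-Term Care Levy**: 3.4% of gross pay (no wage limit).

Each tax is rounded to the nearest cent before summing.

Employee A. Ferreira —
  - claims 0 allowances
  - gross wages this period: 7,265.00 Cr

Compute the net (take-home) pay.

Regional Income Tax: taxable = 7,265.00 Cr
  341.00 Cr + 18.65% × (7,265.00 Cr − 6,000.00 Cr) = 341.00 Cr + 18.65% × 1,265.00 Cr = 576.92 Cr
Workforce Levy: 7% × 7,265.00 Cr = 508.55 Cr
Health Levy: 4.6% × 7,265.00 Cr = 334.19 Cr
Long-Term Care Levy: 3.4% × 7,265.00 Cr = 247.01 Cr
Total withheld: 576.92 Cr + 508.55 Cr + 334.19 Cr + 247.01 Cr = 1,666.67 Cr
Net pay: 7,265.00 Cr − 1,666.67 Cr = 5,598.33 Cr

5,598.33 Cr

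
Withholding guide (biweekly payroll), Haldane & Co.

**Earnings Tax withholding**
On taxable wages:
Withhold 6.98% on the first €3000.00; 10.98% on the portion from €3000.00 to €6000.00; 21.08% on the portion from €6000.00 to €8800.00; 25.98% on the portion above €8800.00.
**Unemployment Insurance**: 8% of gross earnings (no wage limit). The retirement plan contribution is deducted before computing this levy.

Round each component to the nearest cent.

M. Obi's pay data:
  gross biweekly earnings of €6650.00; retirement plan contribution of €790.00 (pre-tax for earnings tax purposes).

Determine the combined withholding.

€992.23

Earnings Tax: taxable = €6650.00 − €790.00 = €5860.00
  €209.40 + 10.98% × (€5860.00 − €3000.00) = €209.40 + 10.98% × €2860.00 = €523.43
Unemployment Insurance: 8% × €5860.00 = €468.80
Total: €523.43 + €468.80 = €992.23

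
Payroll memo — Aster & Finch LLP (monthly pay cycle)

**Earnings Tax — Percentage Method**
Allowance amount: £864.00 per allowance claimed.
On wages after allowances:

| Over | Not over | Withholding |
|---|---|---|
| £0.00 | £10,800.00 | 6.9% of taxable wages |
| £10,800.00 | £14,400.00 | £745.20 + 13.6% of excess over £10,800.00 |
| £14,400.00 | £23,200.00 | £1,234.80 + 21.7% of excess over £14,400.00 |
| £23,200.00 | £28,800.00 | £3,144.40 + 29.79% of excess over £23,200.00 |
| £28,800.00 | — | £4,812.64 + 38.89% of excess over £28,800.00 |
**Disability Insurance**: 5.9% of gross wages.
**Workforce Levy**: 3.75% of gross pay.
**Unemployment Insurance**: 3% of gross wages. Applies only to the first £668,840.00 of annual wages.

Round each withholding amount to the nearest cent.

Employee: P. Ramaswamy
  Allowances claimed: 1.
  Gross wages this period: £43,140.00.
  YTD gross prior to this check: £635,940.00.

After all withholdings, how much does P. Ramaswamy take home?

£27,936.53

Earnings Tax: taxable = £43,140.00 − 1×£864.00 = £42,276.00
  £4,812.64 + 38.89% × (£42,276.00 − £28,800.00) = £4,812.64 + 38.89% × £13,476.00 = £10,053.46
Disability Insurance: 5.9% × £43,140.00 = £2,545.26
Workforce Levy: 3.75% × £43,140.00 = £1,617.75
Unemployment Insurance: cap £668,840.00 − YTD £635,940.00 = £32,900.00 subject; 3% × £32,900.00 = £987.00
Total withheld: £10,053.46 + £2,545.26 + £1,617.75 + £987.00 = £15,203.47
Net pay: £43,140.00 − £15,203.47 = £27,936.53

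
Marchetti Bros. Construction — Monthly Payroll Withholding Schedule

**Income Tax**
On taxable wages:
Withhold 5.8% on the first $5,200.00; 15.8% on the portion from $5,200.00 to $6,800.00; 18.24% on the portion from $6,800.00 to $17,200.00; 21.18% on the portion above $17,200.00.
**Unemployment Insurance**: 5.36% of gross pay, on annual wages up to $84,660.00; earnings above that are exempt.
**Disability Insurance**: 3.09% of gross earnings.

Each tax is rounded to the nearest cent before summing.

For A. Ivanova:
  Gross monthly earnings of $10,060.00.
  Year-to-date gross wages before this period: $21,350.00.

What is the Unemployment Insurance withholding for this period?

Unemployment Insurance: 5.36% × $10,060.00 = $539.22

$539.22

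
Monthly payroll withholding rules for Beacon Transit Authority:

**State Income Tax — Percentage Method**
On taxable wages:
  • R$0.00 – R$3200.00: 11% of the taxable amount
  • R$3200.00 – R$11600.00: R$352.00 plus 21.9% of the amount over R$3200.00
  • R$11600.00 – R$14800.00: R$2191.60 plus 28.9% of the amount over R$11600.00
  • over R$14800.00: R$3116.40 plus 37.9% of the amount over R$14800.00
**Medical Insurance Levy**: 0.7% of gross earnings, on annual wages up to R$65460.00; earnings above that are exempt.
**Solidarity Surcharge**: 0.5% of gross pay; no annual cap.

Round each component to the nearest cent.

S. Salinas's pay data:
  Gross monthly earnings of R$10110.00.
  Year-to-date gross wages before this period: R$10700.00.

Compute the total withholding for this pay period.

R$1986.61

State Income Tax: taxable = R$10110.00
  R$352.00 + 21.9% × (R$10110.00 − R$3200.00) = R$352.00 + 21.9% × R$6910.00 = R$1865.29
Medical Insurance Levy: 0.7% × R$10110.00 = R$70.77
Solidarity Surcharge: 0.5% × R$10110.00 = R$50.55
Total: R$1865.29 + R$70.77 + R$50.55 = R$1986.61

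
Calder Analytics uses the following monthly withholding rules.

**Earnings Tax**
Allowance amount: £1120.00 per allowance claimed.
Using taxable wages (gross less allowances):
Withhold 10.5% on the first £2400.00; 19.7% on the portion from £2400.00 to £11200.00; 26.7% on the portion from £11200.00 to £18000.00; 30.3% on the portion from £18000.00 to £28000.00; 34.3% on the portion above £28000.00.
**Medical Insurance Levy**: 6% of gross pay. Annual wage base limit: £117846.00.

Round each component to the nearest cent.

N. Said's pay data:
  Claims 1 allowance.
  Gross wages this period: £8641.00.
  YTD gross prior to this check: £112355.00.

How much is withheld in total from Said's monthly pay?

£1590.30

Earnings Tax: taxable = £8641.00 − 1×£1120.00 = £7521.00
  £252.00 + 19.7% × (£7521.00 − £2400.00) = £252.00 + 19.7% × £5121.00 = £1260.84
Medical Insurance Levy: cap £117846.00 − YTD £112355.00 = £5491.00 subject; 6% × £5491.00 = £329.46
Total: £1260.84 + £329.46 = £1590.30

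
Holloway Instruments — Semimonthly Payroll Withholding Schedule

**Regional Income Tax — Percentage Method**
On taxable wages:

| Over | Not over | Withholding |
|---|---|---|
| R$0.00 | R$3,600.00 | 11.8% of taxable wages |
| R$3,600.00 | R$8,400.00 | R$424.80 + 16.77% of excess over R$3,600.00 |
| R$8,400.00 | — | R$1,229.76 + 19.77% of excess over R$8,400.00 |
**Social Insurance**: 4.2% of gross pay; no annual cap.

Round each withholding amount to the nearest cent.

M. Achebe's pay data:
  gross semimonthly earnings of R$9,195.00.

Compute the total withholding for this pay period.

Regional Income Tax: taxable = R$9,195.00
  R$1,229.76 + 19.77% × (R$9,195.00 − R$8,400.00) = R$1,229.76 + 19.77% × R$795.00 = R$1,386.93
Social Insurance: 4.2% × R$9,195.00 = R$386.19
Total: R$1,386.93 + R$386.19 = R$1,773.12

R$1,773.12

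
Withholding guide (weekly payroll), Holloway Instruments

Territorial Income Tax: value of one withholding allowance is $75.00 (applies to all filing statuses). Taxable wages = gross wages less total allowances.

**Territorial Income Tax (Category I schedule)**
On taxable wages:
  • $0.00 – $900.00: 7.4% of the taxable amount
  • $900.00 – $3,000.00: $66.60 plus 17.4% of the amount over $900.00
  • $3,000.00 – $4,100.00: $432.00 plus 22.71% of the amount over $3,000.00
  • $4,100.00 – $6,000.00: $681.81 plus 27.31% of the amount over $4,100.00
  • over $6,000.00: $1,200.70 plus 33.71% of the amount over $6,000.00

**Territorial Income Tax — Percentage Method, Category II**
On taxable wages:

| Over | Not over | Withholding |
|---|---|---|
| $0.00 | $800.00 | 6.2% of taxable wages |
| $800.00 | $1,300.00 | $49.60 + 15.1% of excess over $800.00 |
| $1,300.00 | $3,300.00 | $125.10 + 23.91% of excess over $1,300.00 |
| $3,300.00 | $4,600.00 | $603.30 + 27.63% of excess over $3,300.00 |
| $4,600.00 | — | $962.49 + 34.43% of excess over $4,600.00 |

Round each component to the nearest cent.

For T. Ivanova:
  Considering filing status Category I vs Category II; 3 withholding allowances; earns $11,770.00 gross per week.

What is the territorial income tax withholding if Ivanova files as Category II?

$3,353.65

Territorial Income Tax (Category II): taxable = $11,770.00 − 3×$75.00 = $11,545.00
  $962.49 + 34.43% × ($11,545.00 − $4,600.00) = $962.49 + 34.43% × $6,945.00 = $3,353.65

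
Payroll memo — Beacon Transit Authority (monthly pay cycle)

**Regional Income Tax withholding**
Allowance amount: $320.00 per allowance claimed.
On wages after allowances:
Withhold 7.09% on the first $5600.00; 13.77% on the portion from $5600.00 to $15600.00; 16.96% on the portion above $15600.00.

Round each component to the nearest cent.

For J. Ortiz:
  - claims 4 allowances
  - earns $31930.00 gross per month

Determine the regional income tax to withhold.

$4326.52

Regional Income Tax: taxable = $31930.00 − 4×$320.00 = $30650.00
  $1774.04 + 16.96% × ($30650.00 − $15600.00) = $1774.04 + 16.96% × $15050.00 = $4326.52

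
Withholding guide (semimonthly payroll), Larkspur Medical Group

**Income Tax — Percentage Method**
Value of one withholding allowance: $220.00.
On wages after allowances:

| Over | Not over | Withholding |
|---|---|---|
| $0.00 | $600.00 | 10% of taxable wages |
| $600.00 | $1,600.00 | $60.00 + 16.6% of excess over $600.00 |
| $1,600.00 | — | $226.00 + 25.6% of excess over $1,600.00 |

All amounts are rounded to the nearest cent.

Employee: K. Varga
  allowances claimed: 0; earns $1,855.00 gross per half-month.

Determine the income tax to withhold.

Income Tax: taxable = $1,855.00
  $226.00 + 25.6% × ($1,855.00 − $1,600.00) = $226.00 + 25.6% × $255.00 = $291.28

$291.28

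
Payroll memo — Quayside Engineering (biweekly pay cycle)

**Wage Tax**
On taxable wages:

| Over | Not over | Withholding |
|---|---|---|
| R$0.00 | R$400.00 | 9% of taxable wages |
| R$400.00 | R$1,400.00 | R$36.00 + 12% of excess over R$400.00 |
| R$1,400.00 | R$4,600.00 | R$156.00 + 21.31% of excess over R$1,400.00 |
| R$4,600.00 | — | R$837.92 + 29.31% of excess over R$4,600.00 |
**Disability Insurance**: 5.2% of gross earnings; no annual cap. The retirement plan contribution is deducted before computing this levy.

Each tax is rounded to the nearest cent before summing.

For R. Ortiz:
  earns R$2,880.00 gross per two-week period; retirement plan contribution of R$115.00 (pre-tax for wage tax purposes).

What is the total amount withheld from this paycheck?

R$590.66

Wage Tax: taxable = R$2,880.00 − R$115.00 = R$2,765.00
  R$156.00 + 21.31% × (R$2,765.00 − R$1,400.00) = R$156.00 + 21.31% × R$1,365.00 = R$446.88
Disability Insurance: 5.2% × R$2,765.00 = R$143.78
Total: R$446.88 + R$143.78 = R$590.66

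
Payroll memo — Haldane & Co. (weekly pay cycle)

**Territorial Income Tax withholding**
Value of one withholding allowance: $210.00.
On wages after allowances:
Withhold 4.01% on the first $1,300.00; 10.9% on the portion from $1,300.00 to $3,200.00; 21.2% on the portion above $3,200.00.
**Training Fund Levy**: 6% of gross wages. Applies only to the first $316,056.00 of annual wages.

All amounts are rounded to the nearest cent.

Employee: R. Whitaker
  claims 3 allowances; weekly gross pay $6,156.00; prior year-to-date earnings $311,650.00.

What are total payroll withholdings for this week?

Territorial Income Tax: taxable = $6,156.00 − 3×$210.00 = $5,526.00
  $259.23 + 21.2% × ($5,526.00 − $3,200.00) = $259.23 + 21.2% × $2,326.00 = $752.34
Training Fund Levy: cap $316,056.00 − YTD $311,650.00 = $4,406.00 subject; 6% × $4,406.00 = $264.36
Total: $752.34 + $264.36 = $1,016.70

$1,016.70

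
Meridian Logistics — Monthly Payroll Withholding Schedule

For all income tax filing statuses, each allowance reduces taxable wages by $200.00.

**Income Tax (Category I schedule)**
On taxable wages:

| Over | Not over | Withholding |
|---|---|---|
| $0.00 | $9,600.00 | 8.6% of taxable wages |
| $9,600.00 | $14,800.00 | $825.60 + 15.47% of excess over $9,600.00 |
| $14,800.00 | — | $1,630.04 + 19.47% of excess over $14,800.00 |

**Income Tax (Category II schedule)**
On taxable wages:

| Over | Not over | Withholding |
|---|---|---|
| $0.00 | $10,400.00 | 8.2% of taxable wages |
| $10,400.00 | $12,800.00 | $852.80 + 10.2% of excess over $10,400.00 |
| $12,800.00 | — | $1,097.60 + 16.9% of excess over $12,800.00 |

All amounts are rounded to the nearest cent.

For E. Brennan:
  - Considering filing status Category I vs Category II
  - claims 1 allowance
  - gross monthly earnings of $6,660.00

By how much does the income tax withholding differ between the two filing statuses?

$25.84

Income Tax (Category I): taxable = $6,660.00 − 1×$200.00 = $6,460.00
  8.6% × $6,460.00 = $555.56
Income Tax (Category II): taxable = $6,660.00 − 1×$200.00 = $6,460.00
  8.2% × $6,460.00 = $529.72
Difference: |$555.56 − $529.72| = $25.84 (higher under Category I)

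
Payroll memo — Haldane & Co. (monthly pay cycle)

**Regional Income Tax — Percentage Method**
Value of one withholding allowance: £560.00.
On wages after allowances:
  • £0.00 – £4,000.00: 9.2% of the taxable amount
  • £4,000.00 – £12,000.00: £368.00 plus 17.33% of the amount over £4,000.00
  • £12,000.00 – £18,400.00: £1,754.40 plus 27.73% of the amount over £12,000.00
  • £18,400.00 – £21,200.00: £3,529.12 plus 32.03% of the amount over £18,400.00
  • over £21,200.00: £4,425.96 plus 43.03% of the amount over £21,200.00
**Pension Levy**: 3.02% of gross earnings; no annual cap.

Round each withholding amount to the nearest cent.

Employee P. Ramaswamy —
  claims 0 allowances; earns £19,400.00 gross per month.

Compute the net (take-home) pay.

Regional Income Tax: taxable = £19,400.00
  £3,529.12 + 32.03% × (£19,400.00 − £18,400.00) = £3,529.12 + 32.03% × £1,000.00 = £3,849.42
Pension Levy: 3.02% × £19,400.00 = £585.88
Total withheld: £3,849.42 + £585.88 = £4,435.30
Net pay: £19,400.00 − £4,435.30 = £14,964.70

£14,964.70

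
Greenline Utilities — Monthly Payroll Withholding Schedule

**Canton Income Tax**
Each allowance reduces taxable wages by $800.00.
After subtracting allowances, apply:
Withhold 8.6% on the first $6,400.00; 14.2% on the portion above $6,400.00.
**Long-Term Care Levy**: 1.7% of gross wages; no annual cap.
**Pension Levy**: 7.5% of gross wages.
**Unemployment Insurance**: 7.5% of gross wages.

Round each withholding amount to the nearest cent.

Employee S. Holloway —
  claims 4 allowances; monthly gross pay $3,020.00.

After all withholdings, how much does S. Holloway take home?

$2,515.66

Canton Income Tax: taxable = $3,020.00 − 4×$800.00 = $-180.00
  Taxable ≤ 0 → $0.00
Long-Term Care Levy: 1.7% × $3,020.00 = $51.34
Pension Levy: 7.5% × $3,020.00 = $226.50
Unemployment Insurance: 7.5% × $3,020.00 = $226.50
Total withheld: $0.00 + $51.34 + $226.50 + $226.50 = $504.34
Net pay: $3,020.00 − $504.34 = $2,515.66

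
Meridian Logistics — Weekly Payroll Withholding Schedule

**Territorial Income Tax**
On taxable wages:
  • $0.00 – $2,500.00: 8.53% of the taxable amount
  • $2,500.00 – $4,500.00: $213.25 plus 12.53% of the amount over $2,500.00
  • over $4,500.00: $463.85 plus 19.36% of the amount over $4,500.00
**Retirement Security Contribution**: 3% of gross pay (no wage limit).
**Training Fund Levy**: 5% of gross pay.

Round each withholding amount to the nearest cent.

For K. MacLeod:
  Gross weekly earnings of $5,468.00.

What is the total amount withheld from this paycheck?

$1,088.69

Territorial Income Tax: taxable = $5,468.00
  $463.85 + 19.36% × ($5,468.00 − $4,500.00) = $463.85 + 19.36% × $968.00 = $651.25
Retirement Security Contribution: 3% × $5,468.00 = $164.04
Training Fund Levy: 5% × $5,468.00 = $273.40
Total: $651.25 + $164.04 + $273.40 = $1,088.69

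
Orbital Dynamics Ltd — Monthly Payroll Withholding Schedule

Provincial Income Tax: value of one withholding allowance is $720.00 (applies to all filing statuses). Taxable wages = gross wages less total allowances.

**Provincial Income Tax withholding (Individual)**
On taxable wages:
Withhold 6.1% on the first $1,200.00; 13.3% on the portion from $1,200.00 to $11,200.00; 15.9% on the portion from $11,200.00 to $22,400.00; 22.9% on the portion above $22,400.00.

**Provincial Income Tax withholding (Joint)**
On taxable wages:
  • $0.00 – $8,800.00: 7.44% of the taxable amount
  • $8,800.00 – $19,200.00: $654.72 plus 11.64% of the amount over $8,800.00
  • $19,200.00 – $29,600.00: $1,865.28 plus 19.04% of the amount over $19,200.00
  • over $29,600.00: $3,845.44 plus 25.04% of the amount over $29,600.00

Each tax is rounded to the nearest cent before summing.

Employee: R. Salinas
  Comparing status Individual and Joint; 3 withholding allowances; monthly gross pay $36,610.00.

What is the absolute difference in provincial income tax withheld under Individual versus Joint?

Provincial Income Tax (Individual): taxable = $36,610.00 − 3×$720.00 = $34,450.00
  $3,184.00 + 22.9% × ($34,450.00 − $22,400.00) = $3,184.00 + 22.9% × $12,050.00 = $5,943.45
Provincial Income Tax (Joint): taxable = $36,610.00 − 3×$720.00 = $34,450.00
  $3,845.44 + 25.04% × ($34,450.00 − $29,600.00) = $3,845.44 + 25.04% × $4,850.00 = $5,059.88
Difference: |$5,943.45 − $5,059.88| = $883.57 (higher under Individual)

$883.57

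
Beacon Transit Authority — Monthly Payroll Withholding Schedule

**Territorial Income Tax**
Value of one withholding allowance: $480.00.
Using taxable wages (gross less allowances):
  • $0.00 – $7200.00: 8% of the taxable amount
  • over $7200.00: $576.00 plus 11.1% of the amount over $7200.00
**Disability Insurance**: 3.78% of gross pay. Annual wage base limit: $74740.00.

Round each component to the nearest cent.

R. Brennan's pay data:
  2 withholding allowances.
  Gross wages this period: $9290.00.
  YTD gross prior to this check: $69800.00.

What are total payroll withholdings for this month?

Territorial Income Tax: taxable = $9290.00 − 2×$480.00 = $8330.00
  $576.00 + 11.1% × ($8330.00 − $7200.00) = $576.00 + 11.1% × $1130.00 = $701.43
Disability Insurance: cap $74740.00 − YTD $69800.00 = $4940.00 subject; 3.78% × $4940.00 = $186.73
Total: $701.43 + $186.73 = $888.16

$888.16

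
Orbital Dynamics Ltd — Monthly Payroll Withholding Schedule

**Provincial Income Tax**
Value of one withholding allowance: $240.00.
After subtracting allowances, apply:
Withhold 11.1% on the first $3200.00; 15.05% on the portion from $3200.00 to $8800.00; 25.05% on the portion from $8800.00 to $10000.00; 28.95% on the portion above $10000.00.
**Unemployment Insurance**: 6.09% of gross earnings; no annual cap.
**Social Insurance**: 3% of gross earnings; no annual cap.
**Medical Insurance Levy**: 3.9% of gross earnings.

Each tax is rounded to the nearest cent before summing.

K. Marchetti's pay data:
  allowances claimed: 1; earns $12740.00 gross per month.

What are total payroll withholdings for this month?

$3877.28

Provincial Income Tax: taxable = $12740.00 − 1×$240.00 = $12500.00
  $1498.60 + 28.95% × ($12500.00 − $10000.00) = $1498.60 + 28.95% × $2500.00 = $2222.35
Unemployment Insurance: 6.09% × $12740.00 = $775.87
Social Insurance: 3% × $12740.00 = $382.20
Medical Insurance Levy: 3.9% × $12740.00 = $496.86
Total: $2222.35 + $775.87 + $382.20 + $496.86 = $3877.28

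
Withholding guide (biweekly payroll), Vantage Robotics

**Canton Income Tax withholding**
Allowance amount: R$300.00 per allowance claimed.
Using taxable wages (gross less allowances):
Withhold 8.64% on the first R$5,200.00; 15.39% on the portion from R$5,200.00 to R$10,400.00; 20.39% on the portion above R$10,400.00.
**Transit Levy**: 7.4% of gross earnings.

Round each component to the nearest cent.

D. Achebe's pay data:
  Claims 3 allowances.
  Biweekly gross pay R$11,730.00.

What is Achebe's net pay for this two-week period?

R$9,524.74

Canton Income Tax: taxable = R$11,730.00 − 3×R$300.00 = R$10,830.00
  R$1,249.56 + 20.39% × (R$10,830.00 − R$10,400.00) = R$1,249.56 + 20.39% × R$430.00 = R$1,337.24
Transit Levy: 7.4% × R$11,730.00 = R$868.02
Total withheld: R$1,337.24 + R$868.02 = R$2,205.26
Net pay: R$11,730.00 − R$2,205.26 = R$9,524.74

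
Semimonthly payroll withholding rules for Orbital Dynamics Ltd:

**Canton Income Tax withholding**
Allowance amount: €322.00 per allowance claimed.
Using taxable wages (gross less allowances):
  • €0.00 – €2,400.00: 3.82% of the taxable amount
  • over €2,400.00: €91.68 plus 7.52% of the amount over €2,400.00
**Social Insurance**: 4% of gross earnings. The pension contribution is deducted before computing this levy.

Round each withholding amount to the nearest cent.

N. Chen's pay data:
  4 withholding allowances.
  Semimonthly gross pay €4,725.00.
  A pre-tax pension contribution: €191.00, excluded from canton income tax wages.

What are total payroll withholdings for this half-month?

Canton Income Tax: taxable = €4,725.00 − €191.00 − 4×€322.00 = €3,246.00
  €91.68 + 7.52% × (€3,246.00 − €2,400.00) = €91.68 + 7.52% × €846.00 = €155.30
Social Insurance: 4% × €4,534.00 = €181.36
Total: €155.30 + €181.36 = €336.66

€336.66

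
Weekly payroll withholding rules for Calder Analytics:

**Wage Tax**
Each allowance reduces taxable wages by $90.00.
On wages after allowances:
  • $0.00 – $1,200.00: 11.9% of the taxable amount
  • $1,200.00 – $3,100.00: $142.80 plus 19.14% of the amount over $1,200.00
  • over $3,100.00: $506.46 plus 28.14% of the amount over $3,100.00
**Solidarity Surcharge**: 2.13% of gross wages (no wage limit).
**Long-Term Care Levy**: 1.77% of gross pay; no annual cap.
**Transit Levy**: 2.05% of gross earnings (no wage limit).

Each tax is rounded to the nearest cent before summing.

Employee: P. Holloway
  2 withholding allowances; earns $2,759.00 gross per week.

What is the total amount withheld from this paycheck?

Wage Tax: taxable = $2,759.00 − 2×$90.00 = $2,579.00
  $142.80 + 19.14% × ($2,579.00 − $1,200.00) = $142.80 + 19.14% × $1,379.00 = $406.74
Solidarity Surcharge: 2.13% × $2,759.00 = $58.77
Long-Term Care Levy: 1.77% × $2,759.00 = $48.83
Transit Levy: 2.05% × $2,759.00 = $56.56
Total: $406.74 + $58.77 + $48.83 + $56.56 = $570.90

$570.90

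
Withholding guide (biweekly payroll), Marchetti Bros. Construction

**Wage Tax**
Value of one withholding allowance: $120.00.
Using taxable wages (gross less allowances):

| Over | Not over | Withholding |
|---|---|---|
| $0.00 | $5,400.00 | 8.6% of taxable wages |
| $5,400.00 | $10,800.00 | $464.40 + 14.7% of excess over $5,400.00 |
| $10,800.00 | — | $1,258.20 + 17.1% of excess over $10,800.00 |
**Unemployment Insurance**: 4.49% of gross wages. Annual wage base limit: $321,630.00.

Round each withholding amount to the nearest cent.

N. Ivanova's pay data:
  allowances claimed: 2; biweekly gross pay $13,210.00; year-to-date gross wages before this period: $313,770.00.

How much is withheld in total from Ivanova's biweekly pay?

$1,982.18

Wage Tax: taxable = $13,210.00 − 2×$120.00 = $12,970.00
  $1,258.20 + 17.1% × ($12,970.00 − $10,800.00) = $1,258.20 + 17.1% × $2,170.00 = $1,629.27
Unemployment Insurance: cap $321,630.00 − YTD $313,770.00 = $7,860.00 subject; 4.49% × $7,860.00 = $352.91
Total: $1,629.27 + $352.91 = $1,982.18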